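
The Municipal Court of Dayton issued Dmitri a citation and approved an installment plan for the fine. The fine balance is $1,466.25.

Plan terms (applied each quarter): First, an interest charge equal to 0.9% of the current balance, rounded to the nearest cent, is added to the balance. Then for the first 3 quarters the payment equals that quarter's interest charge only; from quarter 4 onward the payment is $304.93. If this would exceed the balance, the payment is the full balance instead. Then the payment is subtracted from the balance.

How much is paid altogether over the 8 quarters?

# | Opening | Interest | Payment | End bal
1 | $1,466.25 | $13.20 | $13.20 | $1,466.25
2 | $1,466.25 | $13.20 | $13.20 | $1,466.25
3 | $1,466.25 | $13.20 | $13.20 | $1,466.25
4 | $1,466.25 | $13.20 | $304.93 | $1,174.52
5 | $1,174.52 | $10.57 | $304.93 | $880.16
6 | $880.16 | $7.92 | $304.93 | $583.15
7 | $583.15 | $5.25 | $304.93 | $283.47
8 | $283.47 | $2.55 | $286.02 | $0.00
Total paid: $1,545.34

$1,545.34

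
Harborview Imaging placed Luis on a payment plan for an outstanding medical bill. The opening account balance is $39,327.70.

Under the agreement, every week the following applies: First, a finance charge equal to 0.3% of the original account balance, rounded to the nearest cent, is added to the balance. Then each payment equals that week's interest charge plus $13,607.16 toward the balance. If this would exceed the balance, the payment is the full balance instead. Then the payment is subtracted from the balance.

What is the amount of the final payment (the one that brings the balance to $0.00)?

Week 1: opening $39,327.70; interest $117.98 → $39,445.68; payment $13,725.14; balance $25,720.54
Week 2: opening $25,720.54; interest $117.98 → $25,838.52; payment $13,725.14; balance $12,113.38
Week 3: opening $12,113.38; interest $117.98 → $12,231.36; payment $12,231.36; balance $0.00

$12,231.36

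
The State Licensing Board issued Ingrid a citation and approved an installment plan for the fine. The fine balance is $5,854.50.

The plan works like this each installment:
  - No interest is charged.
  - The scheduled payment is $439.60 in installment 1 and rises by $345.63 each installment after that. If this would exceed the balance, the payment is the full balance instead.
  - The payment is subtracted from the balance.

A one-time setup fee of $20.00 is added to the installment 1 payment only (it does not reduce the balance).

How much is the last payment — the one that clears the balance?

Installment 1: $5,854.50 − $439.60 (+ $20.00 fee) → $5,414.90
Installment 2: $5,414.90 − $785.23 → $4,629.67
Installment 3: $4,629.67 − $1,130.86 → $3,498.81
Installment 4: $3,498.81 − $1,476.49 → $2,022.32
Installment 5: $2,022.32 − $1,822.12 → $200.20
Installment 6: $200.20 − $200.20 → $0.00

$200.20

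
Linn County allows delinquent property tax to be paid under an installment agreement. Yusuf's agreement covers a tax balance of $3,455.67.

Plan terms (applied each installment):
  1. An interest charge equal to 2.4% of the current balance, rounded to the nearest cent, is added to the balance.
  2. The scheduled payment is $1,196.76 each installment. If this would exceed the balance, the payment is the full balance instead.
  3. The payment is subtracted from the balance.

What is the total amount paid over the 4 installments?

$3,624.44

Installment 1: opening $3,455.67; interest $82.94 → $3,538.61; payment $1,196.76; balance $2,341.85
Installment 2: opening $2,341.85; interest $56.20 → $2,398.05; payment $1,196.76; balance $1,201.29
Installment 3: opening $1,201.29; interest $28.83 → $1,230.12; payment $1,196.76; balance $33.36
Installment 4: opening $33.36; interest $0.80 → $34.16; payment $34.16; balance $0.00
Total paid: $3,624.44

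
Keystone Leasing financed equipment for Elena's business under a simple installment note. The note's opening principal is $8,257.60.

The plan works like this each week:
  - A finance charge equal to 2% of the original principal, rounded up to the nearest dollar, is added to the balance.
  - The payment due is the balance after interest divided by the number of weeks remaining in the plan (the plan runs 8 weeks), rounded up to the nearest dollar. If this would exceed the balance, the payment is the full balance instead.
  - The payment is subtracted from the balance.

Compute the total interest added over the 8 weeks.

# | Opening | Interest | Payment | End bal
1 | $8,257.60 | $166.00 | $1,053.00 | $7,370.60
2 | $7,370.60 | $166.00 | $1,077.00 | $6,459.60
3 | $6,459.60 | $166.00 | $1,105.00 | $5,520.60
4 | $5,520.60 | $166.00 | $1,138.00 | $4,548.60
5 | $4,548.60 | $166.00 | $1,179.00 | $3,535.60
6 | $3,535.60 | $166.00 | $1,234.00 | $2,467.60
7 | $2,467.60 | $166.00 | $1,317.00 | $1,316.60
8 | $1,316.60 | $166.00 | $1,482.60 | $0.00
Total interest: $166.00 + $166.00 + $166.00 + $166.00 + $166.00 + $166.00 + $166.00 + $166.00 = $1,328.00

$1,328.00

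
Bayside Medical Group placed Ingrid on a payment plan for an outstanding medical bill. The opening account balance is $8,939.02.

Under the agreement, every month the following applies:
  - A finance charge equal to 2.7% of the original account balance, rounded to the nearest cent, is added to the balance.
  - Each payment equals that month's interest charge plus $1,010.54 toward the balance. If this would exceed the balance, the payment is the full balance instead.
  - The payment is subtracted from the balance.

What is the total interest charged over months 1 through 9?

$2,172.15

Month 1: opening $8,939.02; interest $241.35 → $9,180.37; payment $1,251.89; balance $7,928.48
Month 2: opening $7,928.48; interest $241.35 → $8,169.83; payment $1,251.89; balance $6,917.94
Month 3: opening $6,917.94; interest $241.35 → $7,159.29; payment $1,251.89; balance $5,907.40
Month 4: opening $5,907.40; interest $241.35 → $6,148.75; payment $1,251.89; balance $4,896.86
Month 5: opening $4,896.86; interest $241.35 → $5,138.21; payment $1,251.89; balance $3,886.32
Month 6: opening $3,886.32; interest $241.35 → $4,127.67; payment $1,251.89; balance $2,875.78
Month 7: opening $2,875.78; interest $241.35 → $3,117.13; payment $1,251.89; balance $1,865.24
Month 8: opening $1,865.24; interest $241.35 → $2,106.59; payment $1,251.89; balance $854.70
Month 9: opening $854.70; interest $241.35 → $1,096.05; payment $1,096.05; balance $0.00
Total interest: $241.35 + $241.35 + $241.35 + $241.35 + $241.35 + $241.35 + $241.35 + $241.35 + $241.35 = $2,172.15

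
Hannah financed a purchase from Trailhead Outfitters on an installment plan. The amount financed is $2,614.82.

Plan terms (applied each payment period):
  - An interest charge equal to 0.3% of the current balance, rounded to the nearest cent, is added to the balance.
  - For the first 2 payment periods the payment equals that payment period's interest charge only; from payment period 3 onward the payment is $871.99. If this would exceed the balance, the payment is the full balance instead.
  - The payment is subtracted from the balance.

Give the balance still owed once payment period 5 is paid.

Payment period 1: opening $2,614.82; interest $7.84 → $2,622.66; payment $7.84; balance $2,614.82
Payment period 2: opening $2,614.82; interest $7.84 → $2,622.66; payment $7.84; balance $2,614.82
Payment period 3: opening $2,614.82; interest $7.84 → $2,622.66; payment $871.99; balance $1,750.67
Payment period 4: opening $1,750.67; interest $5.25 → $1,755.92; payment $871.99; balance $883.93
Payment period 5: opening $883.93; interest $2.65 → $886.58; payment $871.99; balance $14.59

$14.59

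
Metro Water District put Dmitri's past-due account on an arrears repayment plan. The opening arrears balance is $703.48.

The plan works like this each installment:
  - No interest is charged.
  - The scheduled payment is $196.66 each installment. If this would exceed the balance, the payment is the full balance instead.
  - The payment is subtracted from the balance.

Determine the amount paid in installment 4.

Installment 1: opening $703.48; payment $196.66; balance $506.82
Installment 2: opening $506.82; payment $196.66; balance $310.16
Installment 3: opening $310.16; payment $196.66; balance $113.50
Installment 4: opening $113.50; payment $113.50; balance $0.00

$113.50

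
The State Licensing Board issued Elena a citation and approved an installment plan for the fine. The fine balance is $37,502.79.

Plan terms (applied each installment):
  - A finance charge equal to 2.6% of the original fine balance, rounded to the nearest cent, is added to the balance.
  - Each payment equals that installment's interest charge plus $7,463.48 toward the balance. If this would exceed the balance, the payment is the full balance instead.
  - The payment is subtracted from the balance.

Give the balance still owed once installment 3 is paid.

$15,112.35

Installment 1: opening $37,502.79; interest $975.07 → $38,477.86; payment $8,438.55; balance $30,039.31
Installment 2: opening $30,039.31; interest $975.07 → $31,014.38; payment $8,438.55; balance $22,575.83
Installment 3: opening $22,575.83; interest $975.07 → $23,550.90; payment $8,438.55; balance $15,112.35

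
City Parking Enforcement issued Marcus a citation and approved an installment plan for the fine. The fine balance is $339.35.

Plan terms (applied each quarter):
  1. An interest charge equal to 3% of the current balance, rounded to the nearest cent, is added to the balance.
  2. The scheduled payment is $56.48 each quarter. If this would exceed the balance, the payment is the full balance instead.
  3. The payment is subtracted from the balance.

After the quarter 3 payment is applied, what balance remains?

$196.24

Quarter 1: opening $339.35; interest $10.18 → $349.53; payment $56.48; balance $293.05
Quarter 2: opening $293.05; interest $8.79 → $301.84; payment $56.48; balance $245.36
Quarter 3: opening $245.36; interest $7.36 → $252.72; payment $56.48; balance $196.24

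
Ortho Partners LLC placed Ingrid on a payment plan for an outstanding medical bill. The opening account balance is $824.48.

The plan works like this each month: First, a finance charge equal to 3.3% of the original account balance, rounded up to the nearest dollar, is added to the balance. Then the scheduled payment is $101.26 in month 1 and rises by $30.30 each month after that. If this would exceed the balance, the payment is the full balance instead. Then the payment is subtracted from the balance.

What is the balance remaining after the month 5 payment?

Month 1: $824.48 +$28.00 interest = $852.48; pay $101.26 → $751.22
Month 2: $751.22 +$28.00 interest = $779.22; pay $131.56 → $647.66
Month 3: $647.66 +$28.00 interest = $675.66; pay $161.86 → $513.80
Month 4: $513.80 +$28.00 interest = $541.80; pay $192.16 → $349.64
Month 5: $349.64 +$28.00 interest = $377.64; pay $222.46 → $155.18

$155.18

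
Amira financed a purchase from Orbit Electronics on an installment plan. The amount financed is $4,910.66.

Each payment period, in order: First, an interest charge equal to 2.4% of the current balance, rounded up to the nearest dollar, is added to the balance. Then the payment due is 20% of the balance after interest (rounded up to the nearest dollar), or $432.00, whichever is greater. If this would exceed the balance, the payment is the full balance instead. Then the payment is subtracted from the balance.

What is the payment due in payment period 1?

$1,006.00

Payment period 1: opening $4,910.66; interest $118.00 → $5,028.66; payment $1,006.00; balance $4,022.66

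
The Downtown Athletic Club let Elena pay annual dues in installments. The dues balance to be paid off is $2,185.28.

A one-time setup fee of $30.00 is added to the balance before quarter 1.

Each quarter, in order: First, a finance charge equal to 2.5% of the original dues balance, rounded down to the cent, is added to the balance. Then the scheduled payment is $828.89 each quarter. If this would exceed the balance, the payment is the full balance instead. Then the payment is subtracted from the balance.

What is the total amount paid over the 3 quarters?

Quarter 1: $2,215.28 +$54.63 interest = $2,269.91; pay $828.89 → $1,441.02
Quarter 2: $1,441.02 +$54.63 interest = $1,495.65; pay $828.89 → $666.76
Quarter 3: $666.76 +$54.63 interest = $721.39; pay $721.39 → $0.00
Total paid: $2,379.17

$2,379.17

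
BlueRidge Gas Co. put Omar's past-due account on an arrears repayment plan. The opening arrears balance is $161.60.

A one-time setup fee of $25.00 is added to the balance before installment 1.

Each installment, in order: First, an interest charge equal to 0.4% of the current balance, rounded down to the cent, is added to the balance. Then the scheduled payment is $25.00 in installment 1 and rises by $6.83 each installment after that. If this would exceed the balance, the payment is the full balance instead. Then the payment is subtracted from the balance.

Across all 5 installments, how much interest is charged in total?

$2.46

Installment 1: $186.60 +$0.74 interest = $187.34; pay $25.00 → $162.34
Installment 2: $162.34 +$0.64 interest = $162.98; pay $31.83 → $131.15
Installment 3: $131.15 +$0.52 interest = $131.67; pay $38.66 → $93.01
Installment 4: $93.01 +$0.37 interest = $93.38; pay $45.49 → $47.89
Installment 5: $47.89 +$0.19 interest = $48.08; pay $48.08 → $0.00
Total interest: $0.74 + $0.64 + $0.52 + $0.37 + $0.19 = $2.46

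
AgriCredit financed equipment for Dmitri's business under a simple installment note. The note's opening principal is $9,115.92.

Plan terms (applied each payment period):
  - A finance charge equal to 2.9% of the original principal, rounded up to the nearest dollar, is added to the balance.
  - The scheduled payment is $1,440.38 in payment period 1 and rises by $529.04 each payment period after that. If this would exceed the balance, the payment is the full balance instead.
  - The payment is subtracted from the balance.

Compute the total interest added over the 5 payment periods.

$1,325.00

# | Opening | Interest | Payment | End bal
1 | $9,115.92 | $265.00 | $1,440.38 | $7,940.54
2 | $7,940.54 | $265.00 | $1,969.42 | $6,236.12
3 | $6,236.12 | $265.00 | $2,498.46 | $4,002.66
4 | $4,002.66 | $265.00 | $3,027.50 | $1,240.16
5 | $1,240.16 | $265.00 | $1,505.16 | $0.00
Total interest: $265.00 + $265.00 + $265.00 + $265.00 + $265.00 = $1,325.00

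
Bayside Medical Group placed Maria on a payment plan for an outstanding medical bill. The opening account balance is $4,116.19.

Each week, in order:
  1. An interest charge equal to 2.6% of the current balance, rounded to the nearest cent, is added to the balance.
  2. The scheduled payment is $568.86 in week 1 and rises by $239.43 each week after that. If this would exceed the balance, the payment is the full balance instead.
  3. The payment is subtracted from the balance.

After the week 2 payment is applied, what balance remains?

Week 1: $4,116.19 +$107.02 interest = $4,223.21; pay $568.86 → $3,654.35
Week 2: $3,654.35 +$95.01 interest = $3,749.36; pay $808.29 → $2,941.07

$2,941.07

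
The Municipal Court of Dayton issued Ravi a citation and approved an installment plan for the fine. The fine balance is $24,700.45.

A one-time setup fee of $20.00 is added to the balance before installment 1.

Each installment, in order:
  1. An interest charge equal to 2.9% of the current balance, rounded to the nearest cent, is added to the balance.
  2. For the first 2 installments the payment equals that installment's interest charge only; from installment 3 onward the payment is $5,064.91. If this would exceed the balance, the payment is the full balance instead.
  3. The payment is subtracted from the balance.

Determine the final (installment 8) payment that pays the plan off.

$1,731.13

# | Opening | Interest | Payment | End bal
1 | $24,720.45 | $716.89 | $716.89 | $24,720.45
2 | $24,720.45 | $716.89 | $716.89 | $24,720.45
3 | $24,720.45 | $716.89 | $5,064.91 | $20,372.43
4 | $20,372.43 | $590.80 | $5,064.91 | $15,898.32
5 | $15,898.32 | $461.05 | $5,064.91 | $11,294.46
6 | $11,294.46 | $327.54 | $5,064.91 | $6,557.09
7 | $6,557.09 | $190.16 | $5,064.91 | $1,682.34
8 | $1,682.34 | $48.79 | $1,731.13 | $0.00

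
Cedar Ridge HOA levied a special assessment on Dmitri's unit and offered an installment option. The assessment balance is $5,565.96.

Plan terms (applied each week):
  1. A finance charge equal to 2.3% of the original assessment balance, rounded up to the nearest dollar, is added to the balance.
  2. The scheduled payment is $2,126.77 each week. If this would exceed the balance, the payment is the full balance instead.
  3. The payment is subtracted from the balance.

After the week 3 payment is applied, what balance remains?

# | Opening | Interest | Payment | End bal
1 | $5,565.96 | $129.00 | $2,126.77 | $3,568.19
2 | $3,568.19 | $129.00 | $2,126.77 | $1,570.42
3 | $1,570.42 | $129.00 | $1,699.42 | $0.00

$0.00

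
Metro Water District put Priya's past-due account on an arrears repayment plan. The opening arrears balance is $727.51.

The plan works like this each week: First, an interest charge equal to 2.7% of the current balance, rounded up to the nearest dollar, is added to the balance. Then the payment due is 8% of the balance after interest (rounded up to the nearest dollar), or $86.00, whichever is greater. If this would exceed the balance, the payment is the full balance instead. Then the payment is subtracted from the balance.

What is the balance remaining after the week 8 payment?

$149.51

Week 1: opening $727.51; interest $20.00 → $747.51; payment $86.00; balance $661.51
Week 2: opening $661.51; interest $18.00 → $679.51; payment $86.00; balance $593.51
Week 3: opening $593.51; interest $17.00 → $610.51; payment $86.00; balance $524.51
Week 4: opening $524.51; interest $15.00 → $539.51; payment $86.00; balance $453.51
Week 5: opening $453.51; interest $13.00 → $466.51; payment $86.00; balance $380.51
Week 6: opening $380.51; interest $11.00 → $391.51; payment $86.00; balance $305.51
Week 7: opening $305.51; interest $9.00 → $314.51; payment $86.00; balance $228.51
Week 8: opening $228.51; interest $7.00 → $235.51; payment $86.00; balance $149.51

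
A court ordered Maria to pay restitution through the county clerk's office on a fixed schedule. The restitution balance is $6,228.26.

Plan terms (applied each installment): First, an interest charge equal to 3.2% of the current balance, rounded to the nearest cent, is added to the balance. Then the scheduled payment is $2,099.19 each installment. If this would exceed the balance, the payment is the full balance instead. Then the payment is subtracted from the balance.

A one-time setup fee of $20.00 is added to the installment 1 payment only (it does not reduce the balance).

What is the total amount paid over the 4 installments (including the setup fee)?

Installment 1: $6,228.26 +$199.30 interest = $6,427.56; pay $2,099.19 (+ $20.00 fee) → $4,328.37
Installment 2: $4,328.37 +$138.51 interest = $4,466.88; pay $2,099.19 → $2,367.69
Installment 3: $2,367.69 +$75.77 interest = $2,443.46; pay $2,099.19 → $344.27
Installment 4: $344.27 +$11.02 interest = $355.29; pay $355.29 → $0.00
Total paid: $6,672.86

$6,672.86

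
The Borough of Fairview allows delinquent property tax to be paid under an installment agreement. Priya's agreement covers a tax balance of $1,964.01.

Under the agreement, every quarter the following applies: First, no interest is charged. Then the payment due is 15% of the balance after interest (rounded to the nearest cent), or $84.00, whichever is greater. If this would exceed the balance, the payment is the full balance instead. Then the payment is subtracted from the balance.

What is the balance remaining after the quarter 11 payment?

Quarter 1: opening $1,964.01; payment $294.60; balance $1,669.41
Quarter 2: opening $1,669.41; payment $250.41; balance $1,419.00
Quarter 3: opening $1,419.00; payment $212.85; balance $1,206.15
Quarter 4: opening $1,206.15; payment $180.92; balance $1,025.23
Quarter 5: opening $1,025.23; payment $153.78; balance $871.45
Quarter 6: opening $871.45; payment $130.72; balance $740.73
Quarter 7: opening $740.73; payment $111.11; balance $629.62
Quarter 8: opening $629.62; payment $94.44; balance $535.18
Quarter 9: opening $535.18; payment $84.00; balance $451.18
Quarter 10: opening $451.18; payment $84.00; balance $367.18
Quarter 11: opening $367.18; payment $84.00; balance $283.18

$283.18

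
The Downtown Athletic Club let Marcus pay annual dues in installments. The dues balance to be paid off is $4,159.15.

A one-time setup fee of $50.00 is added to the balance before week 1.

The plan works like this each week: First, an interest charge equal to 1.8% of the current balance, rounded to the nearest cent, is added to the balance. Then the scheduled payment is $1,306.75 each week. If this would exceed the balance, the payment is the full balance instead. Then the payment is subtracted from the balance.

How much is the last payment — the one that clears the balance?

Week 1: $4,209.15 +$75.76 interest = $4,284.91; pay $1,306.75 → $2,978.16
Week 2: $2,978.16 +$53.61 interest = $3,031.77; pay $1,306.75 → $1,725.02
Week 3: $1,725.02 +$31.05 interest = $1,756.07; pay $1,306.75 → $449.32
Week 4: $449.32 +$8.09 interest = $457.41; pay $457.41 → $0.00

$457.41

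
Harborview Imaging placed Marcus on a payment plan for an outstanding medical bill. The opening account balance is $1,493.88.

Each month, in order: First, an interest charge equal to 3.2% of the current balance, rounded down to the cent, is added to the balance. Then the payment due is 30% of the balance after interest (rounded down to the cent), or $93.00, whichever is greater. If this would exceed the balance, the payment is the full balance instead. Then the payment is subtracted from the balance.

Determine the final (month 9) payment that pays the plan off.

$36.09

Month 1: $1,493.88 +$47.80 interest = $1,541.68; pay $462.50 → $1,079.18
Month 2: $1,079.18 +$34.53 interest = $1,113.71; pay $334.11 → $779.60
Month 3: $779.60 +$24.94 interest = $804.54; pay $241.36 → $563.18
Month 4: $563.18 +$18.02 interest = $581.20; pay $174.36 → $406.84
Month 5: $406.84 +$13.01 interest = $419.85; pay $125.95 → $293.90
Month 6: $293.90 +$9.40 interest = $303.30; pay $93.00 → $210.30
Month 7: $210.30 +$6.72 interest = $217.02; pay $93.00 → $124.02
Month 8: $124.02 +$3.96 interest = $127.98; pay $93.00 → $34.98
Month 9: $34.98 +$1.11 interest = $36.09; pay $36.09 → $0.00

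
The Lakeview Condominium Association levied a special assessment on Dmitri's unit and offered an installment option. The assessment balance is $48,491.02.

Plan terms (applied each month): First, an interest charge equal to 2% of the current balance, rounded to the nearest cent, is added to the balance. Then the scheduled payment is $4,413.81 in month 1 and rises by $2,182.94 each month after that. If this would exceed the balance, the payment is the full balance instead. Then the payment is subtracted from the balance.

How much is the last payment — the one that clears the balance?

Month 1: opening $48,491.02; interest $969.82 → $49,460.84; payment $4,413.81; balance $45,047.03
Month 2: opening $45,047.03; interest $900.94 → $45,947.97; payment $6,596.75; balance $39,351.22
Month 3: opening $39,351.22; interest $787.02 → $40,138.24; payment $8,779.69; balance $31,358.55
Month 4: opening $31,358.55; interest $627.17 → $31,985.72; payment $10,962.63; balance $21,023.09
Month 5: opening $21,023.09; interest $420.46 → $21,443.55; payment $13,145.57; balance $8,297.98
Month 6: opening $8,297.98; interest $165.96 → $8,463.94; payment $8,463.94; balance $0.00

$8,463.94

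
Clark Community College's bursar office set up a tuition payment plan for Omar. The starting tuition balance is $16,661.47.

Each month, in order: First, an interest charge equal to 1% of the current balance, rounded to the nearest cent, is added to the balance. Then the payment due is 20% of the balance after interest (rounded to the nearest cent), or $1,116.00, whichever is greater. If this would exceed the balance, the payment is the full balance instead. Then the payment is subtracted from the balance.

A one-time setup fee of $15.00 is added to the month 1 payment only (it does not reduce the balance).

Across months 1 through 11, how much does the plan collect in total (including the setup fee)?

$17,426.54

Month 1: $16,661.47 +$166.61 interest = $16,828.08; pay $3,365.62 (+ $15.00 fee) → $13,462.46
Month 2: $13,462.46 +$134.62 interest = $13,597.08; pay $2,719.42 → $10,877.66
Month 3: $10,877.66 +$108.78 interest = $10,986.44; pay $2,197.29 → $8,789.15
Month 4: $8,789.15 +$87.89 interest = $8,877.04; pay $1,775.41 → $7,101.63
Month 5: $7,101.63 +$71.02 interest = $7,172.65; pay $1,434.53 → $5,738.12
Month 6: $5,738.12 +$57.38 interest = $5,795.50; pay $1,159.10 → $4,636.40
Month 7: $4,636.40 +$46.36 interest = $4,682.76; pay $1,116.00 → $3,566.76
Month 8: $3,566.76 +$35.67 interest = $3,602.43; pay $1,116.00 → $2,486.43
Month 9: $2,486.43 +$24.86 interest = $2,511.29; pay $1,116.00 → $1,395.29
Month 10: $1,395.29 +$13.95 interest = $1,409.24; pay $1,116.00 → $293.24
Month 11: $293.24 +$2.93 interest = $296.17; pay $296.17 → $0.00
Total paid: $17,426.54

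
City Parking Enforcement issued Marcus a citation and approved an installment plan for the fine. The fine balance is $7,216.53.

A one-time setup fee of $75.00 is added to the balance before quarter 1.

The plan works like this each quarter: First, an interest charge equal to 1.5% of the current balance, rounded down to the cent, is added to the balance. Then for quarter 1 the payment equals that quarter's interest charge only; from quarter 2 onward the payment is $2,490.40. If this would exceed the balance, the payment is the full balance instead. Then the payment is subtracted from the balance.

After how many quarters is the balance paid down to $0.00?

# | Opening | Interest | Payment | End bal
1 | $7,291.53 | $109.37 | $109.37 | $7,291.53
2 | $7,291.53 | $109.37 | $2,490.40 | $4,910.50
3 | $4,910.50 | $73.65 | $2,490.40 | $2,493.75
4 | $2,493.75 | $37.40 | $2,490.40 | $40.75
5 | $40.75 | $0.61 | $41.36 | $0.00
Balance reaches $0.00 in quarter 5.

5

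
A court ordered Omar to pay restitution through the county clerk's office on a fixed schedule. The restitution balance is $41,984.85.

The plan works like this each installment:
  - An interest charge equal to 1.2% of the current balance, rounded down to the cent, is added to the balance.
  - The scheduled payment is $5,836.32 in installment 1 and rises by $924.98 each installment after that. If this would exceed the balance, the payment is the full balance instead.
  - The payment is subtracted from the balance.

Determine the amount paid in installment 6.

$5,376.98

# | Opening | Interest | Payment | End bal
1 | $41,984.85 | $503.81 | $5,836.32 | $36,652.34
2 | $36,652.34 | $439.82 | $6,761.30 | $30,330.86
3 | $30,330.86 | $363.97 | $7,686.28 | $23,008.55
4 | $23,008.55 | $276.10 | $8,611.26 | $14,673.39
5 | $14,673.39 | $176.08 | $9,536.24 | $5,313.23
6 | $5,313.23 | $63.75 | $5,376.98 | $0.00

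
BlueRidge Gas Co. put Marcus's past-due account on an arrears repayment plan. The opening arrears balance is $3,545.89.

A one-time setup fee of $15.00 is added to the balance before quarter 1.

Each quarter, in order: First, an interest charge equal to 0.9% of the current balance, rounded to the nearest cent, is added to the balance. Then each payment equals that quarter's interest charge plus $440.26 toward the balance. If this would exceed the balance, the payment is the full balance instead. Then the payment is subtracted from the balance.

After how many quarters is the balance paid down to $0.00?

Quarter 1: opening $3,560.89; interest $32.05 → $3,592.94; payment $472.31; balance $3,120.63
Quarter 2: opening $3,120.63; interest $28.09 → $3,148.72; payment $468.35; balance $2,680.37
Quarter 3: opening $2,680.37; interest $24.12 → $2,704.49; payment $464.38; balance $2,240.11
Quarter 4: opening $2,240.11; interest $20.16 → $2,260.27; payment $460.42; balance $1,799.85
Quarter 5: opening $1,799.85; interest $16.20 → $1,816.05; payment $456.46; balance $1,359.59
Quarter 6: opening $1,359.59; interest $12.24 → $1,371.83; payment $452.50; balance $919.33
Quarter 7: opening $919.33; interest $8.27 → $927.60; payment $448.53; balance $479.07
Quarter 8: opening $479.07; interest $4.31 → $483.38; payment $444.57; balance $38.81
Quarter 9: opening $38.81; interest $0.35 → $39.16; payment $39.16; balance $0.00
Balance reaches $0.00 in quarter 9.

9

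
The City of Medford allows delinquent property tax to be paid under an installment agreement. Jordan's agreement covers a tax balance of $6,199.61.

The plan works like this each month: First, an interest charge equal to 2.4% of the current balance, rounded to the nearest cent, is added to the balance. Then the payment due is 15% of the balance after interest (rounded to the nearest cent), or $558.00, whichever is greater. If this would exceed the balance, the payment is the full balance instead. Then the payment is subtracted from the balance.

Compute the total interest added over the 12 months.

Month 1: $6,199.61 +$148.79 interest = $6,348.40; pay $952.26 → $5,396.14
Month 2: $5,396.14 +$129.51 interest = $5,525.65; pay $828.85 → $4,696.80
Month 3: $4,696.80 +$112.72 interest = $4,809.52; pay $721.43 → $4,088.09
Month 4: $4,088.09 +$98.11 interest = $4,186.20; pay $627.93 → $3,558.27
Month 5: $3,558.27 +$85.40 interest = $3,643.67; pay $558.00 → $3,085.67
Month 6: $3,085.67 +$74.06 interest = $3,159.73; pay $558.00 → $2,601.73
Month 7: $2,601.73 +$62.44 interest = $2,664.17; pay $558.00 → $2,106.17
Month 8: $2,106.17 +$50.55 interest = $2,156.72; pay $558.00 → $1,598.72
Month 9: $1,598.72 +$38.37 interest = $1,637.09; pay $558.00 → $1,079.09
Month 10: $1,079.09 +$25.90 interest = $1,104.99; pay $558.00 → $546.99
Month 11: $546.99 +$13.13 interest = $560.12; pay $558.00 → $2.12
Month 12: $2.12 +$0.05 interest = $2.17; pay $2.17 → $0.00
Total interest: $148.79 + $129.51 + $112.72 + $98.11 + $85.40 + $74.06 + $62.44 + $50.55 + $38.37 + $25.90 + $13.13 + $0.05 = $839.03

$839.03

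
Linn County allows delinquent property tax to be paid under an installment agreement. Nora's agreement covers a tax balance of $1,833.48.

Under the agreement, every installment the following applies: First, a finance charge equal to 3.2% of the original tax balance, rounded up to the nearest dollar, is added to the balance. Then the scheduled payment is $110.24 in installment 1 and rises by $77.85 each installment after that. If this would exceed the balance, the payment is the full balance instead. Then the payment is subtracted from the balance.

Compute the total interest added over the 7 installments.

Installment 1: $1,833.48 +$59.00 interest = $1,892.48; pay $110.24 → $1,782.24
Installment 2: $1,782.24 +$59.00 interest = $1,841.24; pay $188.09 → $1,653.15
Installment 3: $1,653.15 +$59.00 interest = $1,712.15; pay $265.94 → $1,446.21
Installment 4: $1,446.21 +$59.00 interest = $1,505.21; pay $343.79 → $1,161.42
Installment 5: $1,161.42 +$59.00 interest = $1,220.42; pay $421.64 → $798.78
Installment 6: $798.78 +$59.00 interest = $857.78; pay $499.49 → $358.29
Installment 7: $358.29 +$59.00 interest = $417.29; pay $417.29 → $0.00
Total interest: $59.00 + $59.00 + $59.00 + $59.00 + $59.00 + $59.00 + $59.00 = $413.00

$413.00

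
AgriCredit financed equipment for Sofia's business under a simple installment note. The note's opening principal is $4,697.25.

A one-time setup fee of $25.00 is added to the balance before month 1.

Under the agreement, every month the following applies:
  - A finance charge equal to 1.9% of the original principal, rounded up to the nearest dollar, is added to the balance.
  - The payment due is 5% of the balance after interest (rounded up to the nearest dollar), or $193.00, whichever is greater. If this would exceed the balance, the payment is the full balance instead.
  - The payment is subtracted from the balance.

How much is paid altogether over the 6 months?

$1,341.00

Month 1: opening $4,722.25; interest $90.00 → $4,812.25; payment $241.00; balance $4,571.25
Month 2: opening $4,571.25; interest $90.00 → $4,661.25; payment $234.00; balance $4,427.25
Month 3: opening $4,427.25; interest $90.00 → $4,517.25; payment $226.00; balance $4,291.25
Month 4: opening $4,291.25; interest $90.00 → $4,381.25; payment $220.00; balance $4,161.25
Month 5: opening $4,161.25; interest $90.00 → $4,251.25; payment $213.00; balance $4,038.25
Month 6: opening $4,038.25; interest $90.00 → $4,128.25; payment $207.00; balance $3,921.25
Total paid: $1,341.00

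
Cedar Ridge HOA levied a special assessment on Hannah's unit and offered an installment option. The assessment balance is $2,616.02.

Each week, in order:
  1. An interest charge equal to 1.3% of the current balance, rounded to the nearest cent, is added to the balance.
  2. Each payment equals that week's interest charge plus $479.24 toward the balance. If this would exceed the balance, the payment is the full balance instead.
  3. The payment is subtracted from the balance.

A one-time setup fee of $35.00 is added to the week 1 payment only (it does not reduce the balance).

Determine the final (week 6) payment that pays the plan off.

Week 1: $2,616.02 +$34.01 interest = $2,650.03; pay $513.25 (+ $35.00 fee) → $2,136.78
Week 2: $2,136.78 +$27.78 interest = $2,164.56; pay $507.02 → $1,657.54
Week 3: $1,657.54 +$21.55 interest = $1,679.09; pay $500.79 → $1,178.30
Week 4: $1,178.30 +$15.32 interest = $1,193.62; pay $494.56 → $699.06
Week 5: $699.06 +$9.09 interest = $708.15; pay $488.33 → $219.82
Week 6: $219.82 +$2.86 interest = $222.68; pay $222.68 → $0.00

$222.68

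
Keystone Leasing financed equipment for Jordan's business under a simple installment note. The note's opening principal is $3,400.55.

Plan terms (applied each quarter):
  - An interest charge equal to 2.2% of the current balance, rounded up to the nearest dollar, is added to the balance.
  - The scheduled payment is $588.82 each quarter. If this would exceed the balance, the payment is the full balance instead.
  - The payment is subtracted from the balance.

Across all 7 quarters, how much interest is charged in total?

$281.00

# | Opening | Interest | Payment | End bal
1 | $3,400.55 | $75.00 | $588.82 | $2,886.73
2 | $2,886.73 | $64.00 | $588.82 | $2,361.91
3 | $2,361.91 | $52.00 | $588.82 | $1,825.09
4 | $1,825.09 | $41.00 | $588.82 | $1,277.27
5 | $1,277.27 | $29.00 | $588.82 | $717.45
6 | $717.45 | $16.00 | $588.82 | $144.63
7 | $144.63 | $4.00 | $148.63 | $0.00
Total interest: $75.00 + $64.00 + $52.00 + $41.00 + $29.00 + $16.00 + $4.00 = $281.00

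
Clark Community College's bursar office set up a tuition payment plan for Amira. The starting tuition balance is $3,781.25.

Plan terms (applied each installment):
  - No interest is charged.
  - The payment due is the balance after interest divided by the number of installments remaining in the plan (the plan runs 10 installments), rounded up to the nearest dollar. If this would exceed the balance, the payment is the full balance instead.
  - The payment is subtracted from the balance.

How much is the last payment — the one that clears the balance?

Installment 1: $3,781.25 − $379.00 → $3,402.25
Installment 2: $3,402.25 − $379.00 → $3,023.25
Installment 3: $3,023.25 − $378.00 → $2,645.25
Installment 4: $2,645.25 − $378.00 → $2,267.25
Installment 5: $2,267.25 − $378.00 → $1,889.25
Installment 6: $1,889.25 − $378.00 → $1,511.25
Installment 7: $1,511.25 − $378.00 → $1,133.25
Installment 8: $1,133.25 − $378.00 → $755.25
Installment 9: $755.25 − $378.00 → $377.25
Installment 10: $377.25 − $377.25 → $0.00

$377.25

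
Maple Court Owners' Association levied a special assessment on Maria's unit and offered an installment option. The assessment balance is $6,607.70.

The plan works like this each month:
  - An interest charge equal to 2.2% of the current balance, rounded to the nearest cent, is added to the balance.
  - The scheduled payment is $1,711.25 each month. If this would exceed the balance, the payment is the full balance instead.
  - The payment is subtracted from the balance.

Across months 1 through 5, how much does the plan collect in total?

$6,982.39

# | Opening | Interest | Payment | End bal
1 | $6,607.70 | $145.37 | $1,711.25 | $5,041.82
2 | $5,041.82 | $110.92 | $1,711.25 | $3,441.49
3 | $3,441.49 | $75.71 | $1,711.25 | $1,805.95
4 | $1,805.95 | $39.73 | $1,711.25 | $134.43
5 | $134.43 | $2.96 | $137.39 | $0.00
Total paid: $6,982.39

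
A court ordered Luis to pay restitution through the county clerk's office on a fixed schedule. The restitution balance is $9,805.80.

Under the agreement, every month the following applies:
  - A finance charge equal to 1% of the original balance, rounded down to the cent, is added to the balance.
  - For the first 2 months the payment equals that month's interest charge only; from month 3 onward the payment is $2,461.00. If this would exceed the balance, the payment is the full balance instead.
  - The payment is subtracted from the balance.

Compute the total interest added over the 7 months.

$686.35

Month 1: opening $9,805.80; interest $98.05 → $9,903.85; payment $98.05; balance $9,805.80
Month 2: opening $9,805.80; interest $98.05 → $9,903.85; payment $98.05; balance $9,805.80
Month 3: opening $9,805.80; interest $98.05 → $9,903.85; payment $2,461.00; balance $7,442.85
Month 4: opening $7,442.85; interest $98.05 → $7,540.90; payment $2,461.00; balance $5,079.90
Month 5: opening $5,079.90; interest $98.05 → $5,177.95; payment $2,461.00; balance $2,716.95
Month 6: opening $2,716.95; interest $98.05 → $2,815.00; payment $2,461.00; balance $354.00
Month 7: opening $354.00; interest $98.05 → $452.05; payment $452.05; balance $0.00
Total interest: $98.05 + $98.05 + $98.05 + $98.05 + $98.05 + $98.05 + $98.05 = $686.35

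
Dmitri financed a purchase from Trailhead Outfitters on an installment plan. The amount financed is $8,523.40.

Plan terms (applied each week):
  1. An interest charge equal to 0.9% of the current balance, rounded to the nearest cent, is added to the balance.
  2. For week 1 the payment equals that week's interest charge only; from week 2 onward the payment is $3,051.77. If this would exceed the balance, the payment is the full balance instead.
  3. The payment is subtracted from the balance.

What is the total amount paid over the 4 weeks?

$8,749.68

Week 1: $8,523.40 +$76.71 interest = $8,600.11; pay $76.71 → $8,523.40
Week 2: $8,523.40 +$76.71 interest = $8,600.11; pay $3,051.77 → $5,548.34
Week 3: $5,548.34 +$49.94 interest = $5,598.28; pay $3,051.77 → $2,546.51
Week 4: $2,546.51 +$22.92 interest = $2,569.43; pay $2,569.43 → $0.00
Total paid: $8,749.68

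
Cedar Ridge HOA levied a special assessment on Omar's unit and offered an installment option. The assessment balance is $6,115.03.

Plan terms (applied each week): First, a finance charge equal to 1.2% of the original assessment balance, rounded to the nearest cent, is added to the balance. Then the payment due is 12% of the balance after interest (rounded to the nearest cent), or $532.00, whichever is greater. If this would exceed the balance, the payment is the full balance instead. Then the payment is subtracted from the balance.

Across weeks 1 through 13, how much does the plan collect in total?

Week 1: $6,115.03 +$73.38 interest = $6,188.41; pay $742.61 → $5,445.80
Week 2: $5,445.80 +$73.38 interest = $5,519.18; pay $662.30 → $4,856.88
Week 3: $4,856.88 +$73.38 interest = $4,930.26; pay $591.63 → $4,338.63
Week 4: $4,338.63 +$73.38 interest = $4,412.01; pay $532.00 → $3,880.01
Week 5: $3,880.01 +$73.38 interest = $3,953.39; pay $532.00 → $3,421.39
Week 6: $3,421.39 +$73.38 interest = $3,494.77; pay $532.00 → $2,962.77
Week 7: $2,962.77 +$73.38 interest = $3,036.15; pay $532.00 → $2,504.15
Week 8: $2,504.15 +$73.38 interest = $2,577.53; pay $532.00 → $2,045.53
Week 9: $2,045.53 +$73.38 interest = $2,118.91; pay $532.00 → $1,586.91
Week 10: $1,586.91 +$73.38 interest = $1,660.29; pay $532.00 → $1,128.29
Week 11: $1,128.29 +$73.38 interest = $1,201.67; pay $532.00 → $669.67
Week 12: $669.67 +$73.38 interest = $743.05; pay $532.00 → $211.05
Week 13: $211.05 +$73.38 interest = $284.43; pay $284.43 → $0.00
Total paid: $7,068.97

$7,068.97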